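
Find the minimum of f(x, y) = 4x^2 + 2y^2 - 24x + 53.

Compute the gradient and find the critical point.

f(x,y) = 4x^2 + 2y^2 - 24x + 53
df/dx = 8x + (-24) = 0  =>  x = 3
df/dy = 4y + (0) = 0  =>  y = 0
f(3, 0) = 4*(3)^2 + 2*(0)^2 + -24*(3) + 53 = 17
Hessian is diagonal with entries 8, 4 > 0, so this is a minimum.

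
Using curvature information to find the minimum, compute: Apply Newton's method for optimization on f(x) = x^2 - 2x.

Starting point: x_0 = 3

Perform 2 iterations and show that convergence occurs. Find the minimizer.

f(x) = x^2 - 2x, f'(x) = 2x + (-2), f''(x) = 2
Step 1: f'(3) = 4, x_1 = 3 - 4/2 = 1
Step 2: f'(1) = 0, x_2 = 1 (converged)
Newton's method converges in 1 step for quadratics.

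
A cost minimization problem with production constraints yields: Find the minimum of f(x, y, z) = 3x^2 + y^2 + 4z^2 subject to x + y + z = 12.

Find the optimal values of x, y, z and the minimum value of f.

Using Lagrange multipliers on f = 3x^2 + y^2 + 4z^2 with constraint x + y + z = 12:
Conditions: 2*3*x = lambda, 2*1*y = lambda, 2*4*z = lambda
So x = lambda/6, y = lambda/2, z = lambda/8
Substituting into constraint: lambda * (19/24) = 12
lambda = 288/19
x = 48/19, y = 144/19, z = 36/19
Minimum value = 1728/19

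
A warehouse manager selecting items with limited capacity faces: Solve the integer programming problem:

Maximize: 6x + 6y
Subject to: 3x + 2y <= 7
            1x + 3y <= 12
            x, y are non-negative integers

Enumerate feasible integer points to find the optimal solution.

Constraint 1: 3x + 2y <= 7
Constraint 2: 1x + 3y <= 12
Feasible x range (need y >= 0): 0 <= x <= min(7/3, 12/1) => x in {0, ..., 2}.
Enumerate feasible integer points row by row (the coefficient of y is 6 > 0, so for each x the largest feasible y gives the best value):
  x = 0: y <= min((7 - 3*0)/2, (12 - 1*0)/3) => y in {0, ..., 3}; best 6*0 + 6*3 = 18
  x = 1: y <= min((7 - 3*1)/2, (12 - 1*1)/3) => y in {0, ..., 2}; best 6*1 + 6*2 = 18
  x = 2: y <= min((7 - 3*2)/2, (12 - 1*2)/3) => y in {0}; best 6*2 + 6*0 = 12
The maximum 6x + 6y = 18 is achieved at x = 0, y = 3.
(The same value 18 is also attained at (1, 2).)
Check: 3*0 + 2*3 = 6 <= 7 and 1*0 + 3*3 = 9 <= 12.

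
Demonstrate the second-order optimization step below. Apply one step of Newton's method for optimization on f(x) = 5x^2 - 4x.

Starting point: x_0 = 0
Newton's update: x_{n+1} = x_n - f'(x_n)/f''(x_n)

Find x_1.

f(x) = 5x^2 - 4x
f'(x) = 10x + (-4), f''(x) = 10
Newton step: x_1 = x_0 - f'(x_0)/f''(x_0)
f'(0) = -4
x_1 = 0 - -4/10 = 2/5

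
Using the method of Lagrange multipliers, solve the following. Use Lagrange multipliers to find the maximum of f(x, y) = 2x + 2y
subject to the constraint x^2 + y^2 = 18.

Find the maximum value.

Set up Lagrange conditions: grad f = lambda * grad g
  2 = 2*lambda*x
  2 = 2*lambda*y
From these: x/y = 2/2, so x = 2t, y = 2t for some t.
Substitute into constraint: (2t)^2 + (2t)^2 = 18
  t^2 * 8 = 18
  t = sqrt(18/8)
Maximum = 2*x + 2*y = (2^2 + 2^2)*t = 8 * sqrt(18/8) = 12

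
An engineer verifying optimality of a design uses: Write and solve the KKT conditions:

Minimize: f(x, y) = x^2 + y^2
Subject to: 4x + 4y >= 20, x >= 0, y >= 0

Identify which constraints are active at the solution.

KKT conditions for min x^2 + y^2 s.t. 4x + 4y >= 20, x >= 0, y >= 0:
Stationarity: 2x = mu*4 + mu_x, 2y = mu*4 + mu_y, with mu, mu_x, mu_y >= 0
Complementary slackness: mu*(4x + 4y - 20) = 0, mu_x*x = 0, mu_y*y = 0
(0, 0) is infeasible (4*0 + 4*0 < 20), so if mu = 0 stationarity would force x = mu_x/2 >= 0, y = mu_y/2 >= 0 with mu_x*x = mu_y*y = 0, i.e. x = y = 0: contradiction. Hence mu > 0 and 4x + 4y = 20 is active.
Try x > 0, y > 0 (so mu_x = mu_y = 0): x = 4*mu/2, y = 4*mu/2
Substitute: 4*(4*mu/2) + 4*(4*mu/2) = 20
  mu*32/2 = 20 => mu = 5/4
x* = 5/2 > 0, y* = 5/2 > 0, consistent with mu_x = mu_y = 0.
f is convex and the constraints are linear, so this KKT point is the global minimum.
f* = 25/2
Active constraints: 4x + 4y >= 20 (holds with equality, mu = 5/4 > 0); x >= 0 and y >= 0 are inactive (mu_x = mu_y = 0).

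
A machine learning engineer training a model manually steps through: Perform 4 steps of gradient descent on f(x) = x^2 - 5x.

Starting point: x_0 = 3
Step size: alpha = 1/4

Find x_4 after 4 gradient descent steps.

f(x) = x^2 - 5x, f'(x) = 2x + (-5)
Step 1: f'(3) = 1, x_1 = 3 - 1/4 * 1 = 11/4
Step 2: f'(11/4) = 1/2, x_2 = 11/4 - 1/4 * 1/2 = 21/8
Step 3: f'(21/8) = 1/4, x_3 = 21/8 - 1/4 * 1/4 = 41/16
Step 4: f'(41/16) = 1/8, x_4 = 41/16 - 1/4 * 1/8 = 81/32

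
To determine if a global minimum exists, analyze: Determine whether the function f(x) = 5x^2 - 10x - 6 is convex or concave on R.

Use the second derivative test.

f(x) = 5x^2 - 10x - 6
f'(x) = 10x - 10
f''(x) = 10
Since f''(x) = 10 > 0 for all x, f is convex on R.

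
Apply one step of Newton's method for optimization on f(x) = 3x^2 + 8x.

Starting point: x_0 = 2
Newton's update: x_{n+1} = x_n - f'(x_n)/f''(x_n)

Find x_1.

f(x) = 3x^2 + 8x
f'(x) = 6x + (8), f''(x) = 6
Newton step: x_1 = x_0 - f'(x_0)/f''(x_0)
f'(2) = 20
x_1 = 2 - 20/6 = -4/3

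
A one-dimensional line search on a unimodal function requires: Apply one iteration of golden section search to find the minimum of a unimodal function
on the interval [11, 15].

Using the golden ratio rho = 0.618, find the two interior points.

Golden section search on [11, 15].
Golden ratio rho = 0.618 (approx).
Interior points:
  x_1 = 11 + (1-0.618)*4 = 12.5280
  x_2 = 11 + 0.618*4 = 13.4720
Compare f(x_1) and f(x_2) to determine which subinterval to keep.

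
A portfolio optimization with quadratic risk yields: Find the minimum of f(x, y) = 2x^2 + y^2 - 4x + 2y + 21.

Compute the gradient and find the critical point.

f(x,y) = 2x^2 + y^2 - 4x + 2y + 21
df/dx = 4x + (-4) = 0  =>  x = 1
df/dy = 2y + (2) = 0  =>  y = -1
f(1, -1) = 2*(1)^2 + 1*(-1)^2 + -4*(1) + 2*(-1) + 21 = 18
Hessian is diagonal with entries 4, 2 > 0, so this is a minimum.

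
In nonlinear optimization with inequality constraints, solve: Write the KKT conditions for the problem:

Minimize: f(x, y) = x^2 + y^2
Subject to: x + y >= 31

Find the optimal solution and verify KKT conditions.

KKT conditions for min x^2 + y^2 s.t. x + y >= 31:
Stationarity: 2x = mu, 2y = mu
So x = y = mu/2.
Complementary slackness: mu*(x + y - 31) = 0
Primal feasibility: x + y >= 31; dual feasibility: mu >= 0
If mu = 0 then x = y = 0, but 0 + 0 < 31 is infeasible, so the constraint is active.
Constraint active: x + y = 2*(mu/2) = 31 => mu = 31
x = y = 31/2, f = 961/2
Verify: stationarity 2*(31/2) = 31 = mu; primal 31/2 + 31/2 = 31 >= 31; dual mu = 31 >= 0; complementary slackness 31*(31 - 31) = 0. All KKT conditions hold.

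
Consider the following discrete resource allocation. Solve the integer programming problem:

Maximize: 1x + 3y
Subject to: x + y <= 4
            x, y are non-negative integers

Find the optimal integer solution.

Objective: 1x + 3y, constraint: x + y <= 4
Coefficient of y is 3 > coefficient of x is 1, so allocate the entire budget to y.
Optimal: x = 0, y = 4, value = 12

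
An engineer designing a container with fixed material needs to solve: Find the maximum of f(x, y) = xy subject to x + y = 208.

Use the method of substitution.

Substitute y = 208 - x into f(x,y) = xy:
g(x) = x(208 - x) = 208x - x^2
g'(x) = 208 - 2x = 0  =>  x = 104
y = 208 - 104 = 104
Maximum value = 104 * 104 = 10816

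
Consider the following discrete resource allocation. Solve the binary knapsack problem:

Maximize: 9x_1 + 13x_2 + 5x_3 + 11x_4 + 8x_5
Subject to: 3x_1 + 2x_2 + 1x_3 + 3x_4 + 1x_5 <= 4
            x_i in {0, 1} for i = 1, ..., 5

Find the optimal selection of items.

Items: item 1 (v=9, w=3), item 2 (v=13, w=2), item 3 (v=5, w=1), item 4 (v=11, w=3), item 5 (v=8, w=1)
Capacity: 4
Checking all 32 subsets (w = total weight, v = total value):
  {}: w = 0, v = 0
  {1}: w = 3, v = 9
  {2}: w = 2, v = 13
  {3}: w = 1, v = 5
  {4}: w = 3, v = 11
  {5}: w = 1, v = 8
  {1, 2}: w = 5 > 4, infeasible
  {1, 3}: w = 4, v = 14
  {1, 4}: w = 6 > 4, infeasible
  {1, 5}: w = 4, v = 17
  {2, 3}: w = 3, v = 18
  {2, 4}: w = 5 > 4, infeasible
  {2, 5}: w = 3, v = 21
  {3, 4}: w = 4, v = 16
  {3, 5}: w = 2, v = 13
  {4, 5}: w = 4, v = 19
  {1, 2, 3}: w = 6 > 4, infeasible
  {1, 2, 4}: w = 8 > 4, infeasible
  {1, 2, 5}: w = 6 > 4, infeasible
  {1, 3, 4}: w = 7 > 4, infeasible
  {1, 3, 5}: w = 5 > 4, infeasible
  {1, 4, 5}: w = 7 > 4, infeasible
  {2, 3, 4}: w = 6 > 4, infeasible
  {2, 3, 5}: w = 4, v = 26
  {2, 4, 5}: w = 6 > 4, infeasible
  {3, 4, 5}: w = 5 > 4, infeasible
  {1, 2, 3, 4}: w = 9 > 4, infeasible
  {1, 2, 3, 5}: w = 7 > 4, infeasible
  {1, 2, 4, 5}: w = 9 > 4, infeasible
  {1, 3, 4, 5}: w = 8 > 4, infeasible
  {2, 3, 4, 5}: w = 7 > 4, infeasible
  {1, 2, 3, 4, 5}: w = 10 > 4, infeasible
Best feasible subset: items [2, 3, 5]
Total weight: 4 <= 4, total value: 26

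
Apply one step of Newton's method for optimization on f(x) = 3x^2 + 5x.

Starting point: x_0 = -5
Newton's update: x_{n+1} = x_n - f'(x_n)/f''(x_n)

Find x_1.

f(x) = 3x^2 + 5x
f'(x) = 6x + (5), f''(x) = 6
Newton step: x_1 = x_0 - f'(x_0)/f''(x_0)
f'(-5) = -25
x_1 = -5 - -25/6 = -5/6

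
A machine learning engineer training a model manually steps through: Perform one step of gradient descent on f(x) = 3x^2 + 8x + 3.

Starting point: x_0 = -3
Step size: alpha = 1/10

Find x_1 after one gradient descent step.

f(x) = 3x^2 + 8x + 3
f'(x) = 6x + 8
f'(-3) = 6*-3 + (8) = -10
x_1 = x_0 - alpha * f'(x_0) = -3 - 1/10 * -10 = -2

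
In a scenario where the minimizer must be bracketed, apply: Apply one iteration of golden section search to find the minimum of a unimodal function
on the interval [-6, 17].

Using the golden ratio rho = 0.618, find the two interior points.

Golden section search on [-6, 17].
Golden ratio rho = 0.618 (approx).
Interior points:
  x_1 = -6 + (1-0.618)*23 = 2.7860
  x_2 = -6 + 0.618*23 = 8.2140
Compare f(x_1) and f(x_2) to determine which subinterval to keep.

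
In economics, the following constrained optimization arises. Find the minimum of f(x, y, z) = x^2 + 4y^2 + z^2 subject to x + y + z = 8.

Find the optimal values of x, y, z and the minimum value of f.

Using Lagrange multipliers on f = x^2 + 4y^2 + z^2 with constraint x + y + z = 8:
Conditions: 2*1*x = lambda, 2*4*y = lambda, 2*1*z = lambda
So x = lambda/2, y = lambda/8, z = lambda/2
Substituting into constraint: lambda * (9/8) = 8
lambda = 64/9
x = 32/9, y = 8/9, z = 32/9
Minimum value = 256/9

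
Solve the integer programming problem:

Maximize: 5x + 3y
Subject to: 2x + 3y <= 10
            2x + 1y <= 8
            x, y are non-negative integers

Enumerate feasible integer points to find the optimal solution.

Constraint 1: 2x + 3y <= 10
Constraint 2: 2x + 1y <= 8
Feasible x range (need y >= 0): 0 <= x <= min(10/2, 8/2) => x in {0, ..., 4}.
Enumerate feasible integer points row by row (the coefficient of y is 3 > 0, so for each x the largest feasible y gives the best value):
  x = 0: y <= min((10 - 2*0)/3, (8 - 2*0)/1) => y in {0, ..., 3}; best 5*0 + 3*3 = 9
  x = 1: y <= min((10 - 2*1)/3, (8 - 2*1)/1) => y in {0, ..., 2}; best 5*1 + 3*2 = 11
  x = 2: y <= min((10 - 2*2)/3, (8 - 2*2)/1) => y in {0, ..., 2}; best 5*2 + 3*2 = 16
  x = 3: y <= min((10 - 2*3)/3, (8 - 2*3)/1) => y in {0, ..., 1}; best 5*3 + 3*1 = 18
  x = 4: y <= min((10 - 2*4)/3, (8 - 2*4)/1) => y in {0}; best 5*4 + 3*0 = 20
The maximum 5x + 3y = 20 is achieved at x = 4, y = 0.
Check: 2*4 + 3*0 = 8 <= 10 and 2*4 + 1*0 = 8 <= 8.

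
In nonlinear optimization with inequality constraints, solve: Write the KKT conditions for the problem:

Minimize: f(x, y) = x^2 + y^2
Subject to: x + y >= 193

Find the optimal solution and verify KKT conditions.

KKT conditions for min x^2 + y^2 s.t. x + y >= 193:
Stationarity: 2x = mu, 2y = mu
So x = y = mu/2.
Complementary slackness: mu*(x + y - 193) = 0
Primal feasibility: x + y >= 193; dual feasibility: mu >= 0
If mu = 0 then x = y = 0, but 0 + 0 < 193 is infeasible, so the constraint is active.
Constraint active: x + y = 2*(mu/2) = 193 => mu = 193
x = y = 193/2, f = 37249/2
Verify: stationarity 2*(193/2) = 193 = mu; primal 193/2 + 193/2 = 193 >= 193; dual mu = 193 >= 0; complementary slackness 193*(193 - 193) = 0. All KKT conditions hold.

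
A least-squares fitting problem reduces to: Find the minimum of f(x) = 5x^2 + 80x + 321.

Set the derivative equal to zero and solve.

f(x) = 5x^2 + 80x + 321
f'(x) = 10x + (80) = 0
x = -80/10 = -8
f(-8) = 1
Since f''(x) = 10 > 0, this is a minimum.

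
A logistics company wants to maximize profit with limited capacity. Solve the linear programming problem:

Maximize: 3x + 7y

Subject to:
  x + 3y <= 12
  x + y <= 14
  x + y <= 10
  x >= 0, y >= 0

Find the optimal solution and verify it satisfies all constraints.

Feasible vertices: (0, 0), (0, 4), (9, 1), (10, 0)
Objective 3x + 7y at each vertex:
  (0, 0): 0
  (0, 4): 28
  (9, 1): 34
  (10, 0): 30
Maximum is 34 at (9, 1).
Verify constraints at (x, y) = (9, 1):
  1*9 + 3*1 = 12 <= 12 (active)
  1*9 + 1*1 = 10 <= 14
  1*9 + 1*1 = 10 <= 10 (active)
  x = 9 >= 0, y = 1 >= 0. All constraints satisfied.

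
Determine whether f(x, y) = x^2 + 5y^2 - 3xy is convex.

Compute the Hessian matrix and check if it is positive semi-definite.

f(x,y) = x^2 + 5y^2 - 3xy
Hessian H = [[2, -3], [-3, 10]]
trace(H) = 12, det(H) = 11
Eigenvalues: (12 +/- sqrt(100)) / 2 = 11, 1
Since both eigenvalues > 0, f is convex.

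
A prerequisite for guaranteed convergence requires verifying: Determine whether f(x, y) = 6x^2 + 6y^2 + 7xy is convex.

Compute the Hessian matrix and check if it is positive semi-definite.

f(x,y) = 6x^2 + 6y^2 + 7xy
Hessian H = [[12, 7], [7, 12]]
trace(H) = 24, det(H) = 95
Eigenvalues: (24 +/- sqrt(196)) / 2 = 19, 5
Since both eigenvalues > 0, f is convex.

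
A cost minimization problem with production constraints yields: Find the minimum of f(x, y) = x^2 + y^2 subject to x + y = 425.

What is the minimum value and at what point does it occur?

Substitute y = 425 - x into f(x,y) = x^2 + y^2:
g(x) = x^2 + (425 - x)^2 = 2x^2 - 850x + 180625
g'(x) = 4x - 850 = 0  =>  x = 425/2
y = 425 - 425/2 = 425/2
Minimum value = (425/2)^2 + (425/2)^2 = 180625/2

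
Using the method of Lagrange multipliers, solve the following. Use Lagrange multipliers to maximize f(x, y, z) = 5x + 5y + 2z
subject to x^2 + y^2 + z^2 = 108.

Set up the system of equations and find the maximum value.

Lagrange conditions: 5 = 2*lambda*x, 5 = 2*lambda*y, 2 = 2*lambda*z
So x:5 = y:5 = z:2, i.e. x = 5t, y = 5t, z = 2t
Constraint: t^2*(5^2 + 5^2 + 2^2) = 108
  t^2 * 54 = 108  =>  t = sqrt(2)
Maximum = 5*5t + 5*5t + 2*2t = 54*sqrt(2) = sqrt(5832)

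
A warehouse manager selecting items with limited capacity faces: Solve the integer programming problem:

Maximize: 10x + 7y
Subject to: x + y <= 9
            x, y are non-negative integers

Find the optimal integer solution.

Objective: 10x + 7y, constraint: x + y <= 9
Coefficient of x is 10 >= coefficient of y is 7, so allocate the entire budget to x.
Optimal: x = 9, y = 0, value = 90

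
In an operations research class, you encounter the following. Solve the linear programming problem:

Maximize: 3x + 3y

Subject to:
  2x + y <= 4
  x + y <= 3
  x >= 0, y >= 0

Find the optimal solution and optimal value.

Feasible vertices: (0, 0), (0, 3), (1, 2), (2, 0)
Objective 3x + 3y at each:
  (0, 0): 0
  (0, 3): 9
  (1, 2): 9
  (2, 0): 6
Maximum is 9 at (0, 3).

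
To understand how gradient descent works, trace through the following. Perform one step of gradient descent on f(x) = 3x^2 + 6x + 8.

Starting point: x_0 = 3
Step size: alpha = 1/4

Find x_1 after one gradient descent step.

f(x) = 3x^2 + 6x + 8
f'(x) = 6x + 6
f'(3) = 6*3 + (6) = 24
x_1 = x_0 - alpha * f'(x_0) = 3 - 1/4 * 24 = -3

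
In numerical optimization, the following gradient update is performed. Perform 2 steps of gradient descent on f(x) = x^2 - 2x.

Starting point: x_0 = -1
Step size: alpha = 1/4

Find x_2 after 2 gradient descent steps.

f(x) = x^2 - 2x, f'(x) = 2x + (-2)
Step 1: f'(-1) = -4, x_1 = -1 - 1/4 * -4 = 0
Step 2: f'(0) = -2, x_2 = 0 - 1/4 * -2 = 1/2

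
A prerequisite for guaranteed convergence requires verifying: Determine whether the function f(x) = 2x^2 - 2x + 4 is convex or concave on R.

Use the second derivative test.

f(x) = 2x^2 - 2x + 4
f'(x) = 4x - 2
f''(x) = 4
Since f''(x) = 4 > 0 for all x, f is convex on R.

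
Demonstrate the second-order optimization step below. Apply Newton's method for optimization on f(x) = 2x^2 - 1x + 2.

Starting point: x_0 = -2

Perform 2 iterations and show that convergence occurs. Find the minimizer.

f(x) = 2x^2 - 1x + 2, f'(x) = 4x + (-1), f''(x) = 4
Step 1: f'(-2) = -9, x_1 = -2 - -9/4 = 1/4
Step 2: f'(1/4) = 0, x_2 = 1/4 (converged)
Newton's method converges in 1 step for quadratics.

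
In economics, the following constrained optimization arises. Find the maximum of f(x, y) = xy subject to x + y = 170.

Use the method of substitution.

Substitute y = 170 - x into f(x,y) = xy:
g(x) = x(170 - x) = 170x - x^2
g'(x) = 170 - 2x = 0  =>  x = 85
y = 170 - 85 = 85
Maximum value = 85 * 85 = 7225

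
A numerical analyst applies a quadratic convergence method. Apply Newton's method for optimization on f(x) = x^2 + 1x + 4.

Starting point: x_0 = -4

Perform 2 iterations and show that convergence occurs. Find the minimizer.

f(x) = x^2 + 1x + 4, f'(x) = 2x + (1), f''(x) = 2
Step 1: f'(-4) = -7, x_1 = -4 - -7/2 = -1/2
Step 2: f'(-1/2) = 0, x_2 = -1/2 (converged)
Newton's method converges in 1 step for quadratics.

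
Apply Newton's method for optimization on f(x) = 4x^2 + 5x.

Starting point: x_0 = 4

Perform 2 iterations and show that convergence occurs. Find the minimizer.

f(x) = 4x^2 + 5x, f'(x) = 8x + (5), f''(x) = 8
Step 1: f'(4) = 37, x_1 = 4 - 37/8 = -5/8
Step 2: f'(-5/8) = 0, x_2 = -5/8 (converged)
Newton's method converges in 1 step for quadratics.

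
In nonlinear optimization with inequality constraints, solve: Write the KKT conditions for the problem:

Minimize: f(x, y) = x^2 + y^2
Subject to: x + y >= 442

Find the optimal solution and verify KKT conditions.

KKT conditions for min x^2 + y^2 s.t. x + y >= 442:
Stationarity: 2x = mu, 2y = mu
So x = y = mu/2.
Complementary slackness: mu*(x + y - 442) = 0
Primal feasibility: x + y >= 442; dual feasibility: mu >= 0
If mu = 0 then x = y = 0, but 0 + 0 < 442 is infeasible, so the constraint is active.
Constraint active: x + y = 2*(mu/2) = 442 => mu = 442
x = y = 221, f = 97682
Verify: stationarity 2*221 = 442 = mu; primal 221 + 221 = 442 >= 442; dual mu = 442 >= 0; complementary slackness 442*(442 - 442) = 0. All KKT conditions hold.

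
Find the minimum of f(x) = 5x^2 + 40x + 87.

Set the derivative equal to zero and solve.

f(x) = 5x^2 + 40x + 87
f'(x) = 10x + (40) = 0
x = -40/10 = -4
f(-4) = 7
Since f''(x) = 10 > 0, this is a minimum.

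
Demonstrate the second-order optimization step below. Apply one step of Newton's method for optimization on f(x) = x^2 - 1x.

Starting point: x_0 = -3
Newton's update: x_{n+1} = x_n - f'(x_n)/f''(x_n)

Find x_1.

f(x) = x^2 - 1x
f'(x) = 2x + (-1), f''(x) = 2
Newton step: x_1 = x_0 - f'(x_0)/f''(x_0)
f'(-3) = -7
x_1 = -3 - -7/2 = 1/2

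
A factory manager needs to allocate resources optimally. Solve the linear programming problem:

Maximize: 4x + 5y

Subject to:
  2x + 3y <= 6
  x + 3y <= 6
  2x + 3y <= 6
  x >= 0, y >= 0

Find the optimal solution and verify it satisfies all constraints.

Feasible vertices: (0, 0), (0, 2), (3, 0)
Objective 4x + 5y at each vertex:
  (0, 0): 0
  (0, 2): 10
  (3, 0): 12
Maximum is 12 at (3, 0).
Verify constraints at (x, y) = (3, 0):
  2*3 + 3*0 = 6 <= 6 (active)
  1*3 + 3*0 = 3 <= 6
  2*3 + 3*0 = 6 <= 6 (active)
  x = 3 >= 0, y = 0 >= 0. All constraints satisfied.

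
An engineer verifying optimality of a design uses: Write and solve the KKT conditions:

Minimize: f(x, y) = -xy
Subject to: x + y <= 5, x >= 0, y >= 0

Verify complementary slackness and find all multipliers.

Problem: min -xy s.t. x + y <= 5 (multiplier lambda), x >= 0 (mu_x), y >= 0 (mu_y)
KKT stationarity: -y + lambda - mu_x = 0, -x + lambda - mu_y = 0, with lambda, mu_x, mu_y >= 0
Complementary slackness: lambda*(x + y - 5) = 0, mu_x*x = 0, mu_y*y = 0
If lambda = 0: y = -mu_x <= 0 and x = -mu_y <= 0 force x = y = 0 with f = 0; but x = y = 5/2 is feasible with f = -25/4 < 0, so this is not the minimum. Hence lambda > 0 and x + y = 5.
Try x > 0, y > 0 (so mu_x = mu_y = 0): y = lambda, x = lambda => x = y = lambda
x + y = 5 => 2*lambda = 5 => lambda = 5/2
x* = y* = 5/2 > 0, consistent with mu_x = mu_y = 0.
(Any feasible point with x = 0 or y = 0 has f = 0 > -25/4, so the minimum is not on those boundaries.)
min(-xy) = -25/4 (i.e. max xy = 25/4)
Multipliers: lambda = 5/2, mu_x = 0, mu_y = 0
Complementary slackness: lambda*(x + y - 5) = 5/2*(5/2 + 5/2 - 5) = 0, mu_x*x = 0*5/2 = 0, mu_y*y = 0*5/2 = 0. Satisfied.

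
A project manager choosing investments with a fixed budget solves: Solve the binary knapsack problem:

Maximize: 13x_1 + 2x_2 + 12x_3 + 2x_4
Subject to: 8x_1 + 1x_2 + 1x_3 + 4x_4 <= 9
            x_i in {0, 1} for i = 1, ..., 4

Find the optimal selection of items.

Items: item 1 (v=13, w=8), item 2 (v=2, w=1), item 3 (v=12, w=1), item 4 (v=2, w=4)
Capacity: 9
Checking all 16 subsets (w = total weight, v = total value):
  {}: w = 0, v = 0
  {1}: w = 8, v = 13
  {2}: w = 1, v = 2
  {3}: w = 1, v = 12
  {4}: w = 4, v = 2
  {1, 2}: w = 9, v = 15
  {1, 3}: w = 9, v = 25
  {1, 4}: w = 12 > 9, infeasible
  {2, 3}: w = 2, v = 14
  {2, 4}: w = 5, v = 4
  {3, 4}: w = 5, v = 14
  {1, 2, 3}: w = 10 > 9, infeasible
  {1, 2, 4}: w = 13 > 9, infeasible
  {1, 3, 4}: w = 13 > 9, infeasible
  {2, 3, 4}: w = 6, v = 16
  {1, 2, 3, 4}: w = 14 > 9, infeasible
Best feasible subset: items [1, 3]
Total weight: 9 <= 9, total value: 25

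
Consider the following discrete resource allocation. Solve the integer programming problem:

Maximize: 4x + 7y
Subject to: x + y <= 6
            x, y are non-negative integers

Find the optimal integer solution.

Objective: 4x + 7y, constraint: x + y <= 6
Coefficient of y is 7 > coefficient of x is 4, so allocate the entire budget to y.
Optimal: x = 0, y = 6, value = 42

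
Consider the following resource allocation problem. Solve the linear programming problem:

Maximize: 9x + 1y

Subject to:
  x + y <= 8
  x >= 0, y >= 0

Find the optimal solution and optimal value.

The feasible region has vertices at [(0, 0), (8, 0), (0, 8)].
Checking objective 9x + 1y at each vertex:
  (0, 0): 9*0 + 1*0 = 0
  (8, 0): 9*8 + 1*0 = 72
  (0, 8): 9*0 + 1*8 = 8
Maximum is 72 at (8, 0).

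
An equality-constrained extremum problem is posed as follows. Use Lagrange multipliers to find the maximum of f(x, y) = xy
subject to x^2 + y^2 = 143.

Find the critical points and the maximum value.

Lagrange conditions: y = 2*lambda*x and x = 2*lambda*y
If x = 0 then y = 0, violating the constraint, so x, y != 0.
Dividing: y/x = x/y => x^2 = y^2 => y = x or y = -x
Constraint: 2x^2 = 143 => x^2 = 143/2 => x = +/-sqrt(143/2)
Critical points: (sqrt(143/2), sqrt(143/2)), (-sqrt(143/2), -sqrt(143/2)), (sqrt(143/2), -sqrt(143/2)), (-sqrt(143/2), sqrt(143/2))
  y = x:  xy = x^2 = 143/2  at (sqrt(143/2), sqrt(143/2)) and (-sqrt(143/2), -sqrt(143/2))
  y = -x: xy = -x^2 = -143/2 at (sqrt(143/2), -sqrt(143/2)) and (-sqrt(143/2), sqrt(143/2))
Maximum xy = 143/2 at (sqrt(143/2), sqrt(143/2)) and (-sqrt(143/2), -sqrt(143/2))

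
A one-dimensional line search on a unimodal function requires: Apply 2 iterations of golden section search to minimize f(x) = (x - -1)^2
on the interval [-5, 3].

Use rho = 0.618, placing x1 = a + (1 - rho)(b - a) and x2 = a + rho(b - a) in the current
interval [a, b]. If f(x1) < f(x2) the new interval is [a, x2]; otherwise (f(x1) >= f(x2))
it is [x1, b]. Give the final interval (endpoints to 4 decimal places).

Golden section search for min of f(x) = (x - -1)^2 on [-5, 3].
Each step: x1 = a + (1 - rho)(b - a), x2 = a + rho(b - a); if f(x1) < f(x2) keep [a, x2], otherwise keep [x1, b].
Step 1: [-5.0000, 3.0000], x1=-1.9440 (f=0.8911), x2=-0.0560 (f=0.8911); f(x1) = f(x2) (tie, not '<') => keep [-1.9440, 3.0000]
Step 2: [-1.9440, 3.0000], x1=-0.0554 (f=0.8923), x2=1.1114 (f=4.4580); f(x1) < f(x2) => keep [-1.9440, 1.1114]
Final interval: [-1.9440, 1.1114]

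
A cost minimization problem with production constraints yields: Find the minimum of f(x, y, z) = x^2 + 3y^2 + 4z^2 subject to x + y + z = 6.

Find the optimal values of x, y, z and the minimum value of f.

Using Lagrange multipliers on f = x^2 + 3y^2 + 4z^2 with constraint x + y + z = 6:
Conditions: 2*1*x = lambda, 2*3*y = lambda, 2*4*z = lambda
So x = lambda/2, y = lambda/6, z = lambda/8
Substituting into constraint: lambda * (19/24) = 6
lambda = 144/19
x = 72/19, y = 24/19, z = 18/19
Minimum value = 432/19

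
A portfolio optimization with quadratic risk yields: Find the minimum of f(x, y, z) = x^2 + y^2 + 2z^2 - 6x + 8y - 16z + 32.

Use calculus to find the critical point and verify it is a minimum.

f(x,y,z) = x^2 + y^2 + 2z^2 - 6x + 8y - 16z + 32
df/dx = 2x + (-6) = 0 => x = 3
df/dy = 2y + (8) = 0 => y = -4
df/dz = 4z + (-16) = 0 => z = 4
f(3,-4,4) = 1*(3)^2 + 1*(-4)^2 + 2*(4)^2 + -6*(3) + 8*(-4) + -16*(4) + 32 = -25
Hessian is diagonal with entries 2, 2, 4 > 0, confirmed minimum.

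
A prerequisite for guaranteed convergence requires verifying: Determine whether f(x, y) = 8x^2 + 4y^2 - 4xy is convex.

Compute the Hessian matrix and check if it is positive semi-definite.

f(x,y) = 8x^2 + 4y^2 - 4xy
Hessian H = [[16, -4], [-4, 8]]
trace(H) = 24, det(H) = 112
Eigenvalues: (24 +/- sqrt(128)) / 2 = 17.66, 6.343
Since both eigenvalues > 0, f is convex.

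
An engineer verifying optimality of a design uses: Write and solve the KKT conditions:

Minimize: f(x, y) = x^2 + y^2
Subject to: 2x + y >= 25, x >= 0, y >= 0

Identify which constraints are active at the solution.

KKT conditions for min x^2 + y^2 s.t. 2x + 1y >= 25, x >= 0, y >= 0:
Stationarity: 2x = mu*2 + mu_x, 2y = mu*1 + mu_y, with mu, mu_x, mu_y >= 0
Complementary slackness: mu*(2x + y - 25) = 0, mu_x*x = 0, mu_y*y = 0
(0, 0) is infeasible (2*0 + 1*0 < 25), so if mu = 0 stationarity would force x = mu_x/2 >= 0, y = mu_y/2 >= 0 with mu_x*x = mu_y*y = 0, i.e. x = y = 0: contradiction. Hence mu > 0 and 2x + y = 25 is active.
Try x > 0, y > 0 (so mu_x = mu_y = 0): x = 2*mu/2, y = 1*mu/2
Substitute: 2*(2*mu/2) + 1*(1*mu/2) = 25
  mu*5/2 = 25 => mu = 10
x* = 10 > 0, y* = 5 > 0, consistent with mu_x = mu_y = 0.
f is convex and the constraints are linear, so this KKT point is the global minimum.
f* = 125
Active constraints: 2x + y >= 25 (holds with equality, mu = 10 > 0); x >= 0 and y >= 0 are inactive (mu_x = mu_y = 0).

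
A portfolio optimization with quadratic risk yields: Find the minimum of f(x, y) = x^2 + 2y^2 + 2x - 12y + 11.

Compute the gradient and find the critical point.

f(x,y) = x^2 + 2y^2 + 2x - 12y + 11
df/dx = 2x + (2) = 0  =>  x = -1
df/dy = 4y + (-12) = 0  =>  y = 3
f(-1, 3) = 1*(-1)^2 + 2*(3)^2 + 2*(-1) + -12*(3) + 11 = -8
Hessian is diagonal with entries 2, 4 > 0, so this is a minimum.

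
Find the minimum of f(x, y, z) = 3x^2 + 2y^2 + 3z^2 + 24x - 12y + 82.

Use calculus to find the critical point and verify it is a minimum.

f(x,y,z) = 3x^2 + 2y^2 + 3z^2 + 24x - 12y + 82
df/dx = 6x + (24) = 0 => x = -4
df/dy = 4y + (-12) = 0 => y = 3
df/dz = 6z + (0) = 0 => z = 0
f(-4,3,0) = 3*(-4)^2 + 2*(3)^2 + 3*(0)^2 + 24*(-4) + -12*(3) + 82 = 16
Hessian is diagonal with entries 6, 4, 6 > 0, confirmed minimum.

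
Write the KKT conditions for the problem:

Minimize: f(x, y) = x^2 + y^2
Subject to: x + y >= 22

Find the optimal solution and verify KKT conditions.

KKT conditions for min x^2 + y^2 s.t. x + y >= 22:
Stationarity: 2x = mu, 2y = mu
So x = y = mu/2.
Complementary slackness: mu*(x + y - 22) = 0
Primal feasibility: x + y >= 22; dual feasibility: mu >= 0
If mu = 0 then x = y = 0, but 0 + 0 < 22 is infeasible, so the constraint is active.
Constraint active: x + y = 2*(mu/2) = 22 => mu = 22
x = y = 11, f = 242
Verify: stationarity 2*11 = 22 = mu; primal 11 + 11 = 22 >= 22; dual mu = 22 >= 0; complementary slackness 22*(22 - 22) = 0. All KKT conditions hold.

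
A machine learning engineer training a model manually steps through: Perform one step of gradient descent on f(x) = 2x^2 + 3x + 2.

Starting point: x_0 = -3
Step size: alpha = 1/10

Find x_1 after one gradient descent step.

f(x) = 2x^2 + 3x + 2
f'(x) = 4x + 3
f'(-3) = 4*-3 + (3) = -9
x_1 = x_0 - alpha * f'(x_0) = -3 - 1/10 * -9 = -21/10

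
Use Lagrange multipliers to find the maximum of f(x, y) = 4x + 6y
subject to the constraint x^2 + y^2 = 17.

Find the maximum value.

Set up Lagrange conditions: grad f = lambda * grad g
  4 = 2*lambda*x
  6 = 2*lambda*y
From these: x/y = 4/6, so x = 4t, y = 6t for some t.
Substitute into constraint: (4t)^2 + (6t)^2 = 17
  t^2 * 52 = 17
  t = sqrt(17/52)
Maximum = 4*x + 6*y = (4^2 + 6^2)*t = 52 * sqrt(17/52) = sqrt(884)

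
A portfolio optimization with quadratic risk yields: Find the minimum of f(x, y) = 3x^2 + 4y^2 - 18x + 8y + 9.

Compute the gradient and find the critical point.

f(x,y) = 3x^2 + 4y^2 - 18x + 8y + 9
df/dx = 6x + (-18) = 0  =>  x = 3
df/dy = 8y + (8) = 0  =>  y = -1
f(3, -1) = 3*(3)^2 + 4*(-1)^2 + -18*(3) + 8*(-1) + 9 = -22
Hessian is diagonal with entries 6, 8 > 0, so this is a minimum.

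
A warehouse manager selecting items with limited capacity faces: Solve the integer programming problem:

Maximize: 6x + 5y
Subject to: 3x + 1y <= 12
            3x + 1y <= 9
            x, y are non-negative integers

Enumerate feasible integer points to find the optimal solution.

Constraint 1: 3x + 1y <= 12
Constraint 2: 3x + 1y <= 9
Feasible x range (need y >= 0): 0 <= x <= min(12/3, 9/3) => x in {0, ..., 3}.
Enumerate feasible integer points row by row (the coefficient of y is 5 > 0, so for each x the largest feasible y gives the best value):
  x = 0: y <= min((12 - 3*0)/1, (9 - 3*0)/1) => y in {0, ..., 9}; best 6*0 + 5*9 = 45
  x = 1: y <= min((12 - 3*1)/1, (9 - 3*1)/1) => y in {0, ..., 6}; best 6*1 + 5*6 = 36
  x = 2: y <= min((12 - 3*2)/1, (9 - 3*2)/1) => y in {0, ..., 3}; best 6*2 + 5*3 = 27
  x = 3: y <= min((12 - 3*3)/1, (9 - 3*3)/1) => y in {0}; best 6*3 + 5*0 = 18
The maximum 6x + 5y = 45 is achieved at x = 0, y = 9.
Check: 3*0 + 1*9 = 9 <= 12 and 3*0 + 1*9 = 9 <= 9.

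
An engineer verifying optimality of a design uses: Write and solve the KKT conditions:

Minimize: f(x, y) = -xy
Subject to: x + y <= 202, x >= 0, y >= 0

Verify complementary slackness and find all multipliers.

Problem: min -xy s.t. x + y <= 202 (multiplier lambda), x >= 0 (mu_x), y >= 0 (mu_y)
KKT stationarity: -y + lambda - mu_x = 0, -x + lambda - mu_y = 0, with lambda, mu_x, mu_y >= 0
Complementary slackness: lambda*(x + y - 202) = 0, mu_x*x = 0, mu_y*y = 0
If lambda = 0: y = -mu_x <= 0 and x = -mu_y <= 0 force x = y = 0 with f = 0; but x = y = 101 is feasible with f = -10201 < 0, so this is not the minimum. Hence lambda > 0 and x + y = 202.
Try x > 0, y > 0 (so mu_x = mu_y = 0): y = lambda, x = lambda => x = y = lambda
x + y = 202 => 2*lambda = 202 => lambda = 101
x* = y* = 101 > 0, consistent with mu_x = mu_y = 0.
(Any feasible point with x = 0 or y = 0 has f = 0 > -10201, so the minimum is not on those boundaries.)
min(-xy) = -10201 (i.e. max xy = 10201)
Multipliers: lambda = 101, mu_x = 0, mu_y = 0
Complementary slackness: lambda*(x + y - 202) = 101*(101 + 101 - 202) = 0, mu_x*x = 0*101 = 0, mu_y*y = 0*101 = 0. Satisfied.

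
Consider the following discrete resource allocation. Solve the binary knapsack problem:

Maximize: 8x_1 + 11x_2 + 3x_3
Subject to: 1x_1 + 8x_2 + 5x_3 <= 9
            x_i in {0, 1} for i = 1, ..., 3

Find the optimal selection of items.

Items: item 1 (v=8, w=1), item 2 (v=11, w=8), item 3 (v=3, w=5)
Capacity: 9
Checking all 8 subsets (w = total weight, v = total value):
  {}: w = 0, v = 0
  {1}: w = 1, v = 8
  {2}: w = 8, v = 11
  {3}: w = 5, v = 3
  {1, 2}: w = 9, v = 19
  {1, 3}: w = 6, v = 11
  {2, 3}: w = 13 > 9, infeasible
  {1, 2, 3}: w = 14 > 9, infeasible
Best feasible subset: items [1, 2]
Total weight: 9 <= 9, total value: 19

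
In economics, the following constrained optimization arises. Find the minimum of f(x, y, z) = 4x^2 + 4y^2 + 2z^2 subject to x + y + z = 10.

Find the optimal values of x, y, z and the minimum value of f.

Using Lagrange multipliers on f = 4x^2 + 4y^2 + 2z^2 with constraint x + y + z = 10:
Conditions: 2*4*x = lambda, 2*4*y = lambda, 2*2*z = lambda
So x = lambda/8, y = lambda/8, z = lambda/4
Substituting into constraint: lambda * (1/2) = 10
lambda = 20
x = 5/2, y = 5/2, z = 5
Minimum value = 100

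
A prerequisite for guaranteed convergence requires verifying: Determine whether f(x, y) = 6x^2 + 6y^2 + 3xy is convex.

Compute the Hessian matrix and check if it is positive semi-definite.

f(x,y) = 6x^2 + 6y^2 + 3xy
Hessian H = [[12, 3], [3, 12]]
trace(H) = 24, det(H) = 135
Eigenvalues: (24 +/- sqrt(36)) / 2 = 15, 9
Since both eigenvalues > 0, f is convex.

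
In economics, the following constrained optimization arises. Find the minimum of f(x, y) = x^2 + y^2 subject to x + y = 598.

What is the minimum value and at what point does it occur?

Substitute y = 598 - x into f(x,y) = x^2 + y^2:
g(x) = x^2 + (598 - x)^2 = 2x^2 - 1196x + 357604
g'(x) = 4x - 1196 = 0  =>  x = 299
y = 598 - 299 = 299
Minimum value = 299^2 + 299^2 = 178802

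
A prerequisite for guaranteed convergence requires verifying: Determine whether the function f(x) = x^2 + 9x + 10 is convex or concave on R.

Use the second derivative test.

f(x) = x^2 + 9x + 10
f'(x) = 2x + 9
f''(x) = 2
Since f''(x) = 2 > 0 for all x, f is convex on R.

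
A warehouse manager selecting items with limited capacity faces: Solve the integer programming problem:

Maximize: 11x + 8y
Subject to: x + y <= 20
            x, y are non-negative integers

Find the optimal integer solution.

Objective: 11x + 8y, constraint: x + y <= 20
Coefficient of x is 11 >= coefficient of y is 8, so allocate the entire budget to x.
Optimal: x = 20, y = 0, value = 220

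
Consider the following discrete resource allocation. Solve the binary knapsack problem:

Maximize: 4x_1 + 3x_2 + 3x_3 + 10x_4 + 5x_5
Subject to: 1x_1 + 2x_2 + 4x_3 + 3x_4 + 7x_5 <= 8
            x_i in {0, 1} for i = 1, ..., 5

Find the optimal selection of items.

Items: item 1 (v=4, w=1), item 2 (v=3, w=2), item 3 (v=3, w=4), item 4 (v=10, w=3), item 5 (v=5, w=7)
Capacity: 8
Checking all 32 subsets (w = total weight, v = total value):
  {}: w = 0, v = 0
  {1}: w = 1, v = 4
  {2}: w = 2, v = 3
  {3}: w = 4, v = 3
  {4}: w = 3, v = 10
  {5}: w = 7, v = 5
  {1, 2}: w = 3, v = 7
  {1, 3}: w = 5, v = 7
  {1, 4}: w = 4, v = 14
  {1, 5}: w = 8, v = 9
  {2, 3}: w = 6, v = 6
  {2, 4}: w = 5, v = 13
  {2, 5}: w = 9 > 8, infeasible
  {3, 4}: w = 7, v = 13
  {3, 5}: w = 11 > 8, infeasible
  {4, 5}: w = 10 > 8, infeasible
  {1, 2, 3}: w = 7, v = 10
  {1, 2, 4}: w = 6, v = 17
  {1, 2, 5}: w = 10 > 8, infeasible
  {1, 3, 4}: w = 8, v = 17
  {1, 3, 5}: w = 12 > 8, infeasible
  {1, 4, 5}: w = 11 > 8, infeasible
  {2, 3, 4}: w = 9 > 8, infeasible
  {2, 3, 5}: w = 13 > 8, infeasible
  {2, 4, 5}: w = 12 > 8, infeasible
  {3, 4, 5}: w = 14 > 8, infeasible
  {1, 2, 3, 4}: w = 10 > 8, infeasible
  {1, 2, 3, 5}: w = 14 > 8, infeasible
  {1, 2, 4, 5}: w = 13 > 8, infeasible
  {1, 3, 4, 5}: w = 15 > 8, infeasible
  {2, 3, 4, 5}: w = 16 > 8, infeasible
  {1, 2, 3, 4, 5}: w = 17 > 8, infeasible
Best feasible subset: items [1, 2, 4]
(The same value 17 is also attained by {1, 3, 4}.)
Total weight: 6 <= 8, total value: 17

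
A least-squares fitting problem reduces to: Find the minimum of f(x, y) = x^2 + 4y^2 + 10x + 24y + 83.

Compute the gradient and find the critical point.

f(x,y) = x^2 + 4y^2 + 10x + 24y + 83
df/dx = 2x + (10) = 0  =>  x = -5
df/dy = 8y + (24) = 0  =>  y = -3
f(-5, -3) = 1*(-5)^2 + 4*(-3)^2 + 10*(-5) + 24*(-3) + 83 = 22
Hessian is diagonal with entries 2, 8 > 0, so this is a minimum.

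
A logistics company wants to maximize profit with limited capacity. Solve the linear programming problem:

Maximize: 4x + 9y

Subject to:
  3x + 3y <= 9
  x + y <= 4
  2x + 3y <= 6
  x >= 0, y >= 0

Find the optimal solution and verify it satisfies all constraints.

Feasible vertices: (0, 0), (0, 2), (3, 0)
Objective 4x + 9y at each vertex:
  (0, 0): 0
  (0, 2): 18
  (3, 0): 12
Maximum is 18 at (0, 2).
Verify constraints at (x, y) = (0, 2):
  3*0 + 3*2 = 6 <= 9
  1*0 + 1*2 = 2 <= 4
  2*0 + 3*2 = 6 <= 6 (active)
  x = 0 >= 0, y = 2 >= 0. All constraints satisfied.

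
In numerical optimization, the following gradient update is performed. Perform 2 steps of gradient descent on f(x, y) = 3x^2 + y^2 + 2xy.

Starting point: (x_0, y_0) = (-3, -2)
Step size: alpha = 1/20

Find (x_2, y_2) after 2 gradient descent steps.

f(x,y) = 3x^2 + y^2 + 2xy
grad_x = 6x + 2y, grad_y = 2y + 2x
Step 1: grad = (-22, -10), (-19/10, -3/2)
Step 2: grad = (-72/5, -34/5), (-59/50, -29/25)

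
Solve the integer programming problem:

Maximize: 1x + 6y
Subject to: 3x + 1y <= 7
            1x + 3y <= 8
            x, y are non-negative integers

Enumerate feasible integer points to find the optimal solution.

Constraint 1: 3x + 1y <= 7
Constraint 2: 1x + 3y <= 8
Feasible x range (need y >= 0): 0 <= x <= min(7/3, 8/1) => x in {0, ..., 2}.
Enumerate feasible integer points row by row (the coefficient of y is 6 > 0, so for each x the largest feasible y gives the best value):
  x = 0: y <= min((7 - 3*0)/1, (8 - 1*0)/3) => y in {0, ..., 2}; best 1*0 + 6*2 = 12
  x = 1: y <= min((7 - 3*1)/1, (8 - 1*1)/3) => y in {0, ..., 2}; best 1*1 + 6*2 = 13
  x = 2: y <= min((7 - 3*2)/1, (8 - 1*2)/3) => y in {0, ..., 1}; best 1*2 + 6*1 = 8
The maximum 1x + 6y = 13 is achieved at x = 1, y = 2.
Check: 3*1 + 1*2 = 5 <= 7 and 1*1 + 3*2 = 7 <= 8.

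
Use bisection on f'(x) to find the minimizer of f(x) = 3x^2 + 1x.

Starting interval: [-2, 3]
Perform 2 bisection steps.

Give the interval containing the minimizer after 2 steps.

Finding critical point of f(x) = 3x^2 + 1x using bisection on f'(x) = 6x + 1.
f'(x) = 0 when x = -1/6.
Starting interval: [-2, 3]
Step 1: mid = 1/2, f'(mid) = 4, new interval = [-2, 1/2]
Step 2: mid = -3/4, f'(mid) = -7/2, new interval = [-3/4, 1/2]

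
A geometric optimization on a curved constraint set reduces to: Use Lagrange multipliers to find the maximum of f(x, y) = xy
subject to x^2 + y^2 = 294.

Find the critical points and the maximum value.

Lagrange conditions: y = 2*lambda*x and x = 2*lambda*y
If x = 0 then y = 0, violating the constraint, so x, y != 0.
Dividing: y/x = x/y => x^2 = y^2 => y = x or y = -x
Constraint: 2x^2 = 294 => x^2 = 147 => x = +/-sqrt(147)
Critical points: (sqrt(147), sqrt(147)), (-sqrt(147), -sqrt(147)), (sqrt(147), -sqrt(147)), (-sqrt(147), sqrt(147))
  y = x:  xy = x^2 = 147  at (sqrt(147), sqrt(147)) and (-sqrt(147), -sqrt(147))
  y = -x: xy = -x^2 = -147 at (sqrt(147), -sqrt(147)) and (-sqrt(147), sqrt(147))
Maximum xy = 147 at (sqrt(147), sqrt(147)) and (-sqrt(147), -sqrt(147))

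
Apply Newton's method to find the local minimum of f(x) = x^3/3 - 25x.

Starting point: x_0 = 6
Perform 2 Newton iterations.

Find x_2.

f(x) = x^3/3 - 25x
f'(x) = x^2 - 25, f''(x) = 2x
Newton update: x_{n+1} = x_n - (x_n^2 - 25)/(2*x_n)
Step 1: x_0 = 6, f'=11, f''=12, x_1 = 61/12
Step 2: x_1 = 61/12, f'=121/144, f''=61/6, x_2 = 7321/1464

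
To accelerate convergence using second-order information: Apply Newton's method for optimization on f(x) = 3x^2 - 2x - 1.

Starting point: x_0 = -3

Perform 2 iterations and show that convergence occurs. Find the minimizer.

f(x) = 3x^2 - 2x - 1, f'(x) = 6x + (-2), f''(x) = 6
Step 1: f'(-3) = -20, x_1 = -3 - -20/6 = 1/3
Step 2: f'(1/3) = 0, x_2 = 1/3 (converged)
Newton's method converges in 1 step for quadratics.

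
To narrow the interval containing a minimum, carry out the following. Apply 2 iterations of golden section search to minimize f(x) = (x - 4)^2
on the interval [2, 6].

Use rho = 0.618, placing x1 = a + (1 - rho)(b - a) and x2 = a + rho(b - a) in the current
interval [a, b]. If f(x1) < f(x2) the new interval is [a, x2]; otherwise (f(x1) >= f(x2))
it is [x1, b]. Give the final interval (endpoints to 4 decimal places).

Golden section search for min of f(x) = (x - 4)^2 on [2, 6].
Each step: x1 = a + (1 - rho)(b - a), x2 = a + rho(b - a); if f(x1) < f(x2) keep [a, x2], otherwise keep [x1, b].
Step 1: [2.0000, 6.0000], x1=3.5280 (f=0.2228), x2=4.4720 (f=0.2228); f(x1) = f(x2) (tie, not '<') => keep [3.5280, 6.0000]
Step 2: [3.5280, 6.0000], x1=4.4723 (f=0.2231), x2=5.0557 (f=1.1145); f(x1) < f(x2) => keep [3.5280, 5.0557]
Final interval: [3.5280, 5.0557]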